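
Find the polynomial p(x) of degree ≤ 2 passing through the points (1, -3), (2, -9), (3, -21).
-3*x**2 + 3*x - 3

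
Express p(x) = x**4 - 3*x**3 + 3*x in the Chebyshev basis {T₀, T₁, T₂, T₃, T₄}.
(3/8)T₀ + (3/4)T₁ + (1/2)T₂ + (-3/4)T₃ + (1/8)T₄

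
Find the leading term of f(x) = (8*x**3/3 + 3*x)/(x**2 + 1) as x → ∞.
8*x/3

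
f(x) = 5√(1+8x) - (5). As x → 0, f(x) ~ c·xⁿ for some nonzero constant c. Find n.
1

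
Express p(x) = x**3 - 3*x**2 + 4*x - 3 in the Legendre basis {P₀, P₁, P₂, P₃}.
(-4)P₀ + (23/5)P₁ + (-2)P₂ + (2/5)P₃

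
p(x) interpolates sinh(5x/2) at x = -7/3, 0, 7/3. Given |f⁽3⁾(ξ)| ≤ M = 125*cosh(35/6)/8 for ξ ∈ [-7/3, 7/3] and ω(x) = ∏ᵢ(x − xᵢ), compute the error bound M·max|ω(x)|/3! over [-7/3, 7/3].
42875*sqrt(3)*cosh(35/6)/5832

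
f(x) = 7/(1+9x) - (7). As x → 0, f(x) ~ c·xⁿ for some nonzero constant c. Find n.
1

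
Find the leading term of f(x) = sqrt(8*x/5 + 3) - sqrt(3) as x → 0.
4*sqrt(3)*x/15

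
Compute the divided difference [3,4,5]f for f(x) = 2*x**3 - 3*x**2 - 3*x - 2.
21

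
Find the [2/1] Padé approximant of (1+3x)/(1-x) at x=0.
(3*x + 1)/(1 - x)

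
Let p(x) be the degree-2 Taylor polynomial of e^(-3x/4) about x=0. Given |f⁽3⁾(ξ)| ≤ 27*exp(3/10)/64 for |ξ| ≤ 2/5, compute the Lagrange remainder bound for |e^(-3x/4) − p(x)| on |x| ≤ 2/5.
9*exp(3/10)/2000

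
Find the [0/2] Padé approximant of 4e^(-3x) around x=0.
4/(9*x**2/2 + 3*x + 1)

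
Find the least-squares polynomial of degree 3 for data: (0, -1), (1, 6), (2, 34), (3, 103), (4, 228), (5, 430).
-125/126 + (227/108)x + (223/126)x² + (325/108)x³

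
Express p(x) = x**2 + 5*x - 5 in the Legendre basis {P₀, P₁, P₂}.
(-14/3)P₀ + (5)P₁ + (2/3)P₂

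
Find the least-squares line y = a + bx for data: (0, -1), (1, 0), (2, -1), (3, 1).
a = -1, b = 1/2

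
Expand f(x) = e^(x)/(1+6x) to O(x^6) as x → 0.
1 - 5*x + 61*x**2/2 - 1097*x**3/6 + 26329*x**4/24 - 789869*x**5/120 + O(x**6)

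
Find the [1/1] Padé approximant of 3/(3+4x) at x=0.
1/(4*x/3 + 1)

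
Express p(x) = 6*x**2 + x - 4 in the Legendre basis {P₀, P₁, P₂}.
(-2)P₀ + P₁ + (4)P₂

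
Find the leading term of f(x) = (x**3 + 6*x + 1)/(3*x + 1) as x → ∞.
x**2/3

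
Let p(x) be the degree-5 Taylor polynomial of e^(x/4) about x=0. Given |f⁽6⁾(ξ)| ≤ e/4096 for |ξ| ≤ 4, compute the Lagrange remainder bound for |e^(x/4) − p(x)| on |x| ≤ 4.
e/720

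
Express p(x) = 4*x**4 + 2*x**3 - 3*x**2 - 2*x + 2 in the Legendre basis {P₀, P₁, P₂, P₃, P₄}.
(9/5)P₀ + (-4/5)P₁ + (2/7)P₂ + (4/5)P₃ + (32/35)P₄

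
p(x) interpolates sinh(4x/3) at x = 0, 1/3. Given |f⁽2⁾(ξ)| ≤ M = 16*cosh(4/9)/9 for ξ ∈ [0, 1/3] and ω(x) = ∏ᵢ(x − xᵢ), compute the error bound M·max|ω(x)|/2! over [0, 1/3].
2*cosh(4/9)/81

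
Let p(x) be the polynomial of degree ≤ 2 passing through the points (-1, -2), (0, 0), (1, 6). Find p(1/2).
5/2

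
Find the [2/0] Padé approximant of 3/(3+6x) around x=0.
4*x**2 - 2*x + 1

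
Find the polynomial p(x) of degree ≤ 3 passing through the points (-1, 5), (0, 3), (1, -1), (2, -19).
-2*x**3 - x**2 - x + 3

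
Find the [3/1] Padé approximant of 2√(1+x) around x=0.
(-x**3/32 + 3*x**2/8 + 9*x/4 + 2)/(5*x/8 + 1)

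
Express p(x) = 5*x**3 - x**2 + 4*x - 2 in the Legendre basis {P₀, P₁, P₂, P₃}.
(-7/3)P₀ + (7)P₁ + (-2/3)P₂ + (2)P₃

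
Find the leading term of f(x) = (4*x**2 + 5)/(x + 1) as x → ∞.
4*x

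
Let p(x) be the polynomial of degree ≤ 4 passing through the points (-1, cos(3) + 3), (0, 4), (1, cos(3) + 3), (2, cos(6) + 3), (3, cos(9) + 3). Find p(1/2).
85*cos(3)/128 - 5*cos(6)/32 + 3*cos(9)/128 + 111/32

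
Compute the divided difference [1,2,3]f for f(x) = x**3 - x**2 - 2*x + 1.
5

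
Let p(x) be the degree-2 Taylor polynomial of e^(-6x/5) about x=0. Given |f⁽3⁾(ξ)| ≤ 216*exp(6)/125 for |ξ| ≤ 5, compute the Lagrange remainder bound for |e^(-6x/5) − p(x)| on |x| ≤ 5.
36*exp(6)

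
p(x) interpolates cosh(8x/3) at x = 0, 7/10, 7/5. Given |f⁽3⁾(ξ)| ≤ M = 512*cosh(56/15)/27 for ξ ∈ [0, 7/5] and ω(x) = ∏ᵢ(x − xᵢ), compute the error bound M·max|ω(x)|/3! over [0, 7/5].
21952*sqrt(3)*cosh(56/15)/91125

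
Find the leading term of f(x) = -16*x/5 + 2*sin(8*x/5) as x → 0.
-512*x**3/375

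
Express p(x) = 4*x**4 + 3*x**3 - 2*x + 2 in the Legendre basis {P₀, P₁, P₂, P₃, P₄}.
(14/5)P₀ + (-1/5)P₁ + (16/7)P₂ + (6/5)P₃ + (32/35)P₄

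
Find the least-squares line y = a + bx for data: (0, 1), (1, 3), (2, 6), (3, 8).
a = 9/10, b = 12/5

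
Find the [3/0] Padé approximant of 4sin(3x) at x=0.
-18*x**3 + 12*x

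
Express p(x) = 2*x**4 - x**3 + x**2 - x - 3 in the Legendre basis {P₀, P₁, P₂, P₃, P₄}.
(-34/15)P₀ + (-8/5)P₁ + (38/21)P₂ + (-2/5)P₃ + (16/35)P₄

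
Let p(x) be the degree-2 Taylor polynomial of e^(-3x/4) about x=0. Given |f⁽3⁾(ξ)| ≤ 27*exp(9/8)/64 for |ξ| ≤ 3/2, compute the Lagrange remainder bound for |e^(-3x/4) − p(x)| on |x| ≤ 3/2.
243*exp(9/8)/1024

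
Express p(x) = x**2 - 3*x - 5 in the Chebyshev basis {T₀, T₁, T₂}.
(-9/2)T₀ + (-3)T₁ + (1/2)T₂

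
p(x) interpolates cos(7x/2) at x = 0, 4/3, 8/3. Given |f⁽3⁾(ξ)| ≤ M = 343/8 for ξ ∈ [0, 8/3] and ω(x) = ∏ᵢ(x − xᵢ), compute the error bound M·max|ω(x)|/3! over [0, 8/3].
2744*sqrt(3)/729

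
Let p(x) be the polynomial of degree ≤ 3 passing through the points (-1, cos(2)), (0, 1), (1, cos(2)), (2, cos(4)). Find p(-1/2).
cos(4)/16 + 15/16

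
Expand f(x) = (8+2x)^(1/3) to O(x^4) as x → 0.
2 + x/6 - x**2/72 + 5*x**3/2592 + O(x**4)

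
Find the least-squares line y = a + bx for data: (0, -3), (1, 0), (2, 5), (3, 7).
a = -3, b = 7/2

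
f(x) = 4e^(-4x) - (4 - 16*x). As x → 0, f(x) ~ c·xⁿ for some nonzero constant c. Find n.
2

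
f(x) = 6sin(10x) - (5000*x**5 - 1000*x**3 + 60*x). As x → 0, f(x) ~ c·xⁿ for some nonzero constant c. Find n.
7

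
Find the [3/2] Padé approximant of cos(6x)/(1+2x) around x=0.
(198*x**3/7 - 99*x**2/7 - 2*x + 1)/(1 - x**2/7)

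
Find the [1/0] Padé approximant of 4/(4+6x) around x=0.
1 - 3*x/2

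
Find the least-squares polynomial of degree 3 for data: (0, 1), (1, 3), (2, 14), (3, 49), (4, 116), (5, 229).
137/126 + (163/756)x + (-38/63)x² + (209/108)x³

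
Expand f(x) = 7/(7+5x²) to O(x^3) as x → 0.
1 - 5*x**2/7 + O(x**3)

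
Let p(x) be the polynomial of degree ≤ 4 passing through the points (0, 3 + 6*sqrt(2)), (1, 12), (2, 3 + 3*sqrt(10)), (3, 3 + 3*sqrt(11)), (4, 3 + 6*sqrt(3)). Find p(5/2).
-15*sqrt(3)/64 + 9*sqrt(2)/64 + 51/32 + 45*sqrt(11)/32 + 135*sqrt(10)/64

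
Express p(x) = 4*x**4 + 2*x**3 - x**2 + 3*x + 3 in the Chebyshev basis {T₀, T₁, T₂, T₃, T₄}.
(4)T₀ + (9/2)T₁ + (3/2)T₂ + (1/2)T₃ + (1/2)T₄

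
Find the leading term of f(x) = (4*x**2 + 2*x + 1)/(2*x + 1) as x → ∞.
2*x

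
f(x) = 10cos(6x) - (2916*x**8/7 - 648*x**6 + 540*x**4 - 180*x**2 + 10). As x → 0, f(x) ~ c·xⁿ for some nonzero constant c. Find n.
10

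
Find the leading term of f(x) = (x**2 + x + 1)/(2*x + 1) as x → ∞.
x/2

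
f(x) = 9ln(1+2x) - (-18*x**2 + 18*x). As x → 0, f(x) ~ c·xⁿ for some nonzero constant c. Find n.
3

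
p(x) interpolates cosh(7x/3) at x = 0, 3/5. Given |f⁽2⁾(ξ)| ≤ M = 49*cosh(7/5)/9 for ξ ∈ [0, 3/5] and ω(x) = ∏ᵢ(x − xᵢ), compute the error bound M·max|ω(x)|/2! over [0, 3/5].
49*cosh(7/5)/200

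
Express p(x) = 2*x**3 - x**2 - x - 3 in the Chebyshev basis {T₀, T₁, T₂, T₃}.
(-7/2)T₀ + (1/2)T₁ + (-1/2)T₂ + (1/2)T₃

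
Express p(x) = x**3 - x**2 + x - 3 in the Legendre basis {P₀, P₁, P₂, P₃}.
(-10/3)P₀ + (8/5)P₁ + (-2/3)P₂ + (2/5)P₃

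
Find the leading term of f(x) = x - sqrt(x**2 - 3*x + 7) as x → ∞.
3/2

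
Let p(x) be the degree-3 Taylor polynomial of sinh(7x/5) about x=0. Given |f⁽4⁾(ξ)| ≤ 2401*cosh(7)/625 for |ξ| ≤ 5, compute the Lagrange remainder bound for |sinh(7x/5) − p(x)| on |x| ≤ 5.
2401*cosh(7)/24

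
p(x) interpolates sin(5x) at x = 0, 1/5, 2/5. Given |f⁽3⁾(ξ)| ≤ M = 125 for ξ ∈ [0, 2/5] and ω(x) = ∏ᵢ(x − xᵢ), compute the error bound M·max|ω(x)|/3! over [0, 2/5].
sqrt(3)/27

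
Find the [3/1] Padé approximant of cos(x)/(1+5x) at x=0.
(x**3/120 - 295*x**2/588 + x/2940 + 1)/(14701*x/2940 + 1)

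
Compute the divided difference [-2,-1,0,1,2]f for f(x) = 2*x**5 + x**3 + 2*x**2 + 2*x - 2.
0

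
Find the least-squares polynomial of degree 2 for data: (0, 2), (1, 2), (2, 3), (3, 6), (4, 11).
74/35 + (-43/35)x + (6/7)x²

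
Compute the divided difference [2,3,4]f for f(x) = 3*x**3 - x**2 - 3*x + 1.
26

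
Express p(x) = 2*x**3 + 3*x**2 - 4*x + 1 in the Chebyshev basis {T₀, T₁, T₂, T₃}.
(5/2)T₀ + (-5/2)T₁ + (3/2)T₂ + (1/2)T₃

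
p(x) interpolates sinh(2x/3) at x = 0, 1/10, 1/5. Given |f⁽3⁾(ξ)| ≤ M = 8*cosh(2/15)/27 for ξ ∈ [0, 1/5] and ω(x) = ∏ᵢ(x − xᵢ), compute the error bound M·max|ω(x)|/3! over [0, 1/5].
sqrt(3)*cosh(2/15)/91125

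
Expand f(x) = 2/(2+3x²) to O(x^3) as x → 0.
1 - 3*x**2/2 + O(x**3)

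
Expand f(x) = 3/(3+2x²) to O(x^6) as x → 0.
1 - 2*x**2/3 + 4*x**4/9 + O(x**6)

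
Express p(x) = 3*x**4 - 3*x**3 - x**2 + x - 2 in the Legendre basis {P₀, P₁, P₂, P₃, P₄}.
(-26/15)P₀ + (-4/5)P₁ + (22/21)P₂ + (-6/5)P₃ + (24/35)P₄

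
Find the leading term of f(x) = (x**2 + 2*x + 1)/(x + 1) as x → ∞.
x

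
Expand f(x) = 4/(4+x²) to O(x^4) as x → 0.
1 - x**2/4 + O(x**4)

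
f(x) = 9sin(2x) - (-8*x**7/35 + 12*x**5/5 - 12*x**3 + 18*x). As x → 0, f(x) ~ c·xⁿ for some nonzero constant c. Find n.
9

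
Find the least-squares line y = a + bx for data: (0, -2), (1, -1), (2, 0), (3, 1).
a = -2, b = 1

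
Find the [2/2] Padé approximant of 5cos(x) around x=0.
(5 - 25*x**2/12)/(x**2/12 + 1)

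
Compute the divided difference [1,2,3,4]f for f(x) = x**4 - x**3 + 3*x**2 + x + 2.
9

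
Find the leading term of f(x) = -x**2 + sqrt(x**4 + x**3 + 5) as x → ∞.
x/2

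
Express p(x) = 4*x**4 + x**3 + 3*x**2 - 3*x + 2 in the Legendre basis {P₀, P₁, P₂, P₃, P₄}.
(19/5)P₀ + (-12/5)P₁ + (30/7)P₂ + (2/5)P₃ + (32/35)P₄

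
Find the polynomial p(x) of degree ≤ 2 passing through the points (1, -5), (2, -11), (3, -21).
-2*x**2 - 3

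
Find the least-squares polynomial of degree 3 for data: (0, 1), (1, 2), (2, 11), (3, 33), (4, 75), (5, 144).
58/63 + (-43/378)x + (47/126)x² + (29/27)x³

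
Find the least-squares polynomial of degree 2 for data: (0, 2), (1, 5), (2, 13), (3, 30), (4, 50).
68/35 + (-13/70)x + (43/14)x²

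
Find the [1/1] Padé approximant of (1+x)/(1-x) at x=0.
(x + 1)/(1 - x)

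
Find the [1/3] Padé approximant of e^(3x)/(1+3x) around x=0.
(9*x/8 + 1)/(63*x**3/16 - 9*x**2/2 + 9*x/8 + 1)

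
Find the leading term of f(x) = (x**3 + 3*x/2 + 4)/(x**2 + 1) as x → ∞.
x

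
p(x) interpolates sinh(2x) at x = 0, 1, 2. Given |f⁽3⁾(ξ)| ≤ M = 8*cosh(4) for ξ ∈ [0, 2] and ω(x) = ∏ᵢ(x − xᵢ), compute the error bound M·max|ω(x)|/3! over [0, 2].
8*sqrt(3)*cosh(4)/27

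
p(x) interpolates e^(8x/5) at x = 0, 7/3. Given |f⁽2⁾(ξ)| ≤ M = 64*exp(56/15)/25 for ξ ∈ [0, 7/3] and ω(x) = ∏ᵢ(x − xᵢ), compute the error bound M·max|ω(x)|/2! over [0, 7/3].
392*exp(56/15)/225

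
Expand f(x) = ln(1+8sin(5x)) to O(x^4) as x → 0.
40*x - 800*x**2 + 63500*x**3/3 + O(x**4)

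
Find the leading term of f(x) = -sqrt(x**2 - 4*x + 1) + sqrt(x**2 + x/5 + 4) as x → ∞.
21/10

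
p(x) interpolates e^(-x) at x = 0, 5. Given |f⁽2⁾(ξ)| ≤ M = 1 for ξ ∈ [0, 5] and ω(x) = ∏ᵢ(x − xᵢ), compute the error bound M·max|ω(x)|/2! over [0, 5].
25/8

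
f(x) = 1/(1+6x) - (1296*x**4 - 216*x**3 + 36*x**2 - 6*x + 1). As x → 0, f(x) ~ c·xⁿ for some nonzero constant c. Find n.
5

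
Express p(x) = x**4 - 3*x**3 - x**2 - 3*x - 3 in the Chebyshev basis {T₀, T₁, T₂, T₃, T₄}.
(-25/8)T₀ + (-21/4)T₁ + (-3/4)T₃ + (1/8)T₄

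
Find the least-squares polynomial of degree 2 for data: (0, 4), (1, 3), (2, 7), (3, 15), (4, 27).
136/35 + (-97/35)x + (15/7)x²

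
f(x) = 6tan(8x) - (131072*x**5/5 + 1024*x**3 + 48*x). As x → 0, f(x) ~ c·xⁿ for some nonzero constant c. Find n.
7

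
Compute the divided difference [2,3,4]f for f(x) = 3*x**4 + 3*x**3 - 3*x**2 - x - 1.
189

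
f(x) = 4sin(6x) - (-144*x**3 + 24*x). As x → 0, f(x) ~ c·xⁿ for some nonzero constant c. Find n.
5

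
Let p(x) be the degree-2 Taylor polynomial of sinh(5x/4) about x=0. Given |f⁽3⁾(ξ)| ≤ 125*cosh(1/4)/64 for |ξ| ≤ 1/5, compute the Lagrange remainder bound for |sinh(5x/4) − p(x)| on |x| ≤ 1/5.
cosh(1/4)/384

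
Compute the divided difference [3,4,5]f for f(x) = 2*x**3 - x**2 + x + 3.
23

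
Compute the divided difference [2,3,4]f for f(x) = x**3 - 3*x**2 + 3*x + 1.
6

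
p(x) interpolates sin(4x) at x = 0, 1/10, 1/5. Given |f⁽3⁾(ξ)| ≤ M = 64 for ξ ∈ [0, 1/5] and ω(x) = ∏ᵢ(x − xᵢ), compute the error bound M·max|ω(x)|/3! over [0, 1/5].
8*sqrt(3)/3375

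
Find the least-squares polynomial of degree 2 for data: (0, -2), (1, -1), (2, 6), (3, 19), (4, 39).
-67/35 + (-83/35)x + (22/7)x²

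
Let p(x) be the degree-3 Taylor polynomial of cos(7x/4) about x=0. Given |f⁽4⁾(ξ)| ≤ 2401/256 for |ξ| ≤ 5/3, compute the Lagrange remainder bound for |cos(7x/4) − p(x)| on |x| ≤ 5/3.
1500625/497664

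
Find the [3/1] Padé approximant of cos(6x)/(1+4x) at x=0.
(27*x**3/2 + 9*x**2 - 27*x/4 + 1)/(1 - 11*x/4)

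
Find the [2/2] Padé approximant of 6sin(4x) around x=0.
24*x/(8*x**2/3 + 1)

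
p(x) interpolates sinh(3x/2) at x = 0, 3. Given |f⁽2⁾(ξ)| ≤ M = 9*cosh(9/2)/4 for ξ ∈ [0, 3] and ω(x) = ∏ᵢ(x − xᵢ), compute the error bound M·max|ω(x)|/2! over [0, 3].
81*cosh(9/2)/32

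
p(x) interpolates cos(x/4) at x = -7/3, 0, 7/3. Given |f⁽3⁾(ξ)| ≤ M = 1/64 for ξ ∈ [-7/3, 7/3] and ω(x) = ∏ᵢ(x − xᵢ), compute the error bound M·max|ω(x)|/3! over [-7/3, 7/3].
343*sqrt(3)/46656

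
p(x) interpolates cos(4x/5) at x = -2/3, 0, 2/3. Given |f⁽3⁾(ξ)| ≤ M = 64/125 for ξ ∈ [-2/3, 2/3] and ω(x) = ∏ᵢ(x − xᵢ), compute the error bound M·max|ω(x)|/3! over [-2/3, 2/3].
512*sqrt(3)/91125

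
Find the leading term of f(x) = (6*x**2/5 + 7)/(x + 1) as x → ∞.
6*x/5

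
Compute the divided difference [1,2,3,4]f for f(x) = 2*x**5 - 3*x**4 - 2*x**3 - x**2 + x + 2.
98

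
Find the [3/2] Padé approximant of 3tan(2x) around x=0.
(-8*x**3/5 + 6*x)/(1 - 8*x**2/5)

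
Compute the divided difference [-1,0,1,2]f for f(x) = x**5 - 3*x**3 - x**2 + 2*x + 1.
2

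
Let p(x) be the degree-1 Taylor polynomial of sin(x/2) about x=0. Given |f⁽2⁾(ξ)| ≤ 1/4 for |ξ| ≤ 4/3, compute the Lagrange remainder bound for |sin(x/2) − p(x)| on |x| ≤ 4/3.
2/9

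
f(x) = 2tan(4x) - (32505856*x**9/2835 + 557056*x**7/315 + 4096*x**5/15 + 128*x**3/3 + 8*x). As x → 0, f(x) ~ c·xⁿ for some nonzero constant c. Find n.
11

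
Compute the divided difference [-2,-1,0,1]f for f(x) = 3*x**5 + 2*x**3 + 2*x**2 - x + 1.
17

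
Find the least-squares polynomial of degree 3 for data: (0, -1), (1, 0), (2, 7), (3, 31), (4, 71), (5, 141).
-1 + (-29/42)x + (11/28)x² + (13/12)x³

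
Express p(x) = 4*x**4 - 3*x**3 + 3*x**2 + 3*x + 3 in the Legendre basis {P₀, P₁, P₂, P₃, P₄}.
(24/5)P₀ + (6/5)P₁ + (30/7)P₂ + (-6/5)P₃ + (32/35)P₄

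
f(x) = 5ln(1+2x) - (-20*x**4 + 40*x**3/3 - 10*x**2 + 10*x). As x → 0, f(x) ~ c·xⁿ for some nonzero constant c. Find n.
5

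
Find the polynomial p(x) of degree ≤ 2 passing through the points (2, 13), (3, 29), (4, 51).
3*x**2 + x - 1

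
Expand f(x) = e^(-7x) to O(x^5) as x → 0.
1 - 7*x + 49*x**2/2 - 343*x**3/6 + 2401*x**4/24 + O(x**5)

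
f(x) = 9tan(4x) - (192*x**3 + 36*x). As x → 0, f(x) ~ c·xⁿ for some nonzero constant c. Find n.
5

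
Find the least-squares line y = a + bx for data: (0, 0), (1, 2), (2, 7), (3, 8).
a = -1/10, b = 29/10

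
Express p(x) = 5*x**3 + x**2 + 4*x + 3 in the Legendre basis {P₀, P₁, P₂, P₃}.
(10/3)P₀ + (7)P₁ + (2/3)P₂ + (2)P₃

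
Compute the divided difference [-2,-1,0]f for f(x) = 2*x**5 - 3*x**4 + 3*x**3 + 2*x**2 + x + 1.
-58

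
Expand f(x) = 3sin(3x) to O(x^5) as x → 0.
9*x - 27*x**3/2 + O(x**5)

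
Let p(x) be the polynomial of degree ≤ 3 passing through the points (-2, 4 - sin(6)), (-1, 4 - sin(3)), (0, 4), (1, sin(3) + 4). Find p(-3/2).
-7*sin(3)/8 - 5*sin(6)/16 + 4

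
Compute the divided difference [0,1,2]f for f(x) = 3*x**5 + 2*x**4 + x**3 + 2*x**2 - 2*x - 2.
64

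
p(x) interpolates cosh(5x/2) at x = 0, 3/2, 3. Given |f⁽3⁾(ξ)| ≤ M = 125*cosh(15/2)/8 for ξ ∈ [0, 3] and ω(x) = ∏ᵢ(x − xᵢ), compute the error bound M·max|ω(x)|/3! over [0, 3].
125*sqrt(3)*cosh(15/2)/64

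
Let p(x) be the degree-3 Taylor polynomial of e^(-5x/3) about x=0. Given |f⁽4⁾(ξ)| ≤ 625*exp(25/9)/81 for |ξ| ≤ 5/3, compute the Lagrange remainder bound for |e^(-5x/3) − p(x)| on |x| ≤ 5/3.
390625*exp(25/9)/157464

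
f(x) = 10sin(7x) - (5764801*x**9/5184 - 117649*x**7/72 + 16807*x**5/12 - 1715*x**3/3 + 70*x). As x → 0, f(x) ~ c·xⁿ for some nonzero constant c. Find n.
11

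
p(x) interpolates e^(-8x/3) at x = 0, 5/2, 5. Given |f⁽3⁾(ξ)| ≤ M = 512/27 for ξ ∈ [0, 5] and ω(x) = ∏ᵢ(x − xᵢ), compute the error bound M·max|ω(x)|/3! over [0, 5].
8000*sqrt(3)/729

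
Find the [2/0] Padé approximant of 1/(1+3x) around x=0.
9*x**2 - 3*x + 1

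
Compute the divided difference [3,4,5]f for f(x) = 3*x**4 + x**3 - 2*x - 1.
303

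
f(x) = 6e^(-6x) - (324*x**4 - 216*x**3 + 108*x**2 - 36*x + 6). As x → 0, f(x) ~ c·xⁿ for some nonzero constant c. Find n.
5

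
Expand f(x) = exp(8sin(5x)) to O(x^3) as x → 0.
1 + 40*x + 800*x**2 + O(x**3)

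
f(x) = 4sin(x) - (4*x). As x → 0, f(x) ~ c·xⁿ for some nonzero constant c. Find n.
3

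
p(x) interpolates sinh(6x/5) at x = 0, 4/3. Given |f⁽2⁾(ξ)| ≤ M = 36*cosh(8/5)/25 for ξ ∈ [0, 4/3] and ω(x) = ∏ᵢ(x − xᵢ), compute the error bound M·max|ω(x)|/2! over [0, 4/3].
8*cosh(8/5)/25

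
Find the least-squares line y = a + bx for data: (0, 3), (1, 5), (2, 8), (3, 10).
a = 29/10, b = 12/5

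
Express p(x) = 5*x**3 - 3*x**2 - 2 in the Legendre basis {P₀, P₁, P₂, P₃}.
(-3)P₀ + (3)P₁ + (-2)P₂ + (2)P₃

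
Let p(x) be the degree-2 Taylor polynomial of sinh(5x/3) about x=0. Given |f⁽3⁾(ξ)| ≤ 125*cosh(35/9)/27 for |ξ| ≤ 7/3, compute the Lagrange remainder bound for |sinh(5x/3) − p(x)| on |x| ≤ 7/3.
42875*cosh(35/9)/4374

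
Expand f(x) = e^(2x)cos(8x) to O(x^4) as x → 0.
1 + 2*x - 30*x**2 - 188*x**3/3 + O(x**4)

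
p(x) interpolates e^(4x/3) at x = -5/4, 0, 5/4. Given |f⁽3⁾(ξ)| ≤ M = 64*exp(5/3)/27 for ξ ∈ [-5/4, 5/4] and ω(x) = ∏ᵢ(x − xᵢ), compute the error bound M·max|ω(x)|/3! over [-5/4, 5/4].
125*sqrt(3)*exp(5/3)/729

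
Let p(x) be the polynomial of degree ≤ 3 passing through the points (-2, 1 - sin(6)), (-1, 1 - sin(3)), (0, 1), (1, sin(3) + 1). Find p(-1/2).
-5*sin(3)/8 + sin(6)/16 + 1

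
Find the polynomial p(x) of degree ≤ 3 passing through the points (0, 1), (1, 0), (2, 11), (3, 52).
3*x**3 - 3*x**2 - x + 1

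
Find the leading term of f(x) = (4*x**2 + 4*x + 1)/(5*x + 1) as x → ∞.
4*x/5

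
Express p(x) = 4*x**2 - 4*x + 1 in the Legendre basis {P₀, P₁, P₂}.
(7/3)P₀ + (-4)P₁ + (8/3)P₂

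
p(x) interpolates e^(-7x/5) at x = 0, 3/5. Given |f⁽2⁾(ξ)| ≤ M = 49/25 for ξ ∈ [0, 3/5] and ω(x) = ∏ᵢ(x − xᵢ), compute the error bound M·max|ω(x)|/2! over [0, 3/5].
441/5000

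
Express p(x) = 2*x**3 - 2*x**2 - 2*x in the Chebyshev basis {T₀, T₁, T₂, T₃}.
-T₀ + (-1/2)T₁ - T₂ + (1/2)T₃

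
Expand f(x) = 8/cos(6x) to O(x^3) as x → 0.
8 + 144*x**2 + O(x**3)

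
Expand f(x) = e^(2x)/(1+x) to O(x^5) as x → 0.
1 + x + x**2 + x**3/3 + x**4/3 + O(x**5)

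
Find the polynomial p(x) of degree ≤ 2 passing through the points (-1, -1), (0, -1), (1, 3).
2*x**2 + 2*x - 1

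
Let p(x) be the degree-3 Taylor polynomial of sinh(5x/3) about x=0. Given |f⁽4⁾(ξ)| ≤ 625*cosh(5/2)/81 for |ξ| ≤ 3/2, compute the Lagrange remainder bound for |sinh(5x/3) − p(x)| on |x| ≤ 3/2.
625*cosh(5/2)/384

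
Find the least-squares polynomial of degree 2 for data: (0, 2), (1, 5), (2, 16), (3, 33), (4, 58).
68/35 + (-2/7)x + (25/7)x²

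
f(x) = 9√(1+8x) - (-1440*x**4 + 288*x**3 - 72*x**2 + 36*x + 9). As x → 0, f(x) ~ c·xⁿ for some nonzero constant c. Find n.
5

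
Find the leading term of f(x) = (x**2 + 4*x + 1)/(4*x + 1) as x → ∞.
x/4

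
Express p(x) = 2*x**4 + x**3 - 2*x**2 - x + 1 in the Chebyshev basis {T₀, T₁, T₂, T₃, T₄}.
(3/4)T₀ + (-1/4)T₁ + (1/4)T₃ + (1/4)T₄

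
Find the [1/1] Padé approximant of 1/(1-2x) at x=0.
1/(1 - 2*x)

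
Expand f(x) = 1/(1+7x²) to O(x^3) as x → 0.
1 - 7*x**2 + O(x**3)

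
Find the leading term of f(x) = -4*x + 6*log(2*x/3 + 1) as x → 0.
-4*x**2/3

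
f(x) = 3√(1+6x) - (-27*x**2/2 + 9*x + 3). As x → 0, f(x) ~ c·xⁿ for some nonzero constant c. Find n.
3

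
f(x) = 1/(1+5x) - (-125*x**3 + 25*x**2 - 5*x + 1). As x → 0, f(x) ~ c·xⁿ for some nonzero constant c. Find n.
4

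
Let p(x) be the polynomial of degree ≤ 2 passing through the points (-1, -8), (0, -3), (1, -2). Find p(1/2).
-2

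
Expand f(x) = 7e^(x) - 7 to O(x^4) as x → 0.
7*x + 7*x**2/2 + 7*x**3/6 + O(x**4)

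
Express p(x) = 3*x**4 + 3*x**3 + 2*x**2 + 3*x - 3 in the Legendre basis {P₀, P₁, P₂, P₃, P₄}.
(-26/15)P₀ + (24/5)P₁ + (64/21)P₂ + (6/5)P₃ + (24/35)P₄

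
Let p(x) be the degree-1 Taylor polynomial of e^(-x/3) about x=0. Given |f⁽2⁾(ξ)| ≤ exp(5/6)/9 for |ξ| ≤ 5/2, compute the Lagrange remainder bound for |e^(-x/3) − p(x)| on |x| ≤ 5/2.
25*exp(5/6)/72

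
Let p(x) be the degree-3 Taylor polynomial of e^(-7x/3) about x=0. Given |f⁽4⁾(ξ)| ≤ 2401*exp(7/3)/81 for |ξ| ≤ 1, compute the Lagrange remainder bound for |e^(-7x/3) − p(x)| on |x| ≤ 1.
2401*exp(7/3)/1944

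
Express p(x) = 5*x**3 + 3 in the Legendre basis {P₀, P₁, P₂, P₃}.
(3)P₀ + (3)P₁ + (2)P₃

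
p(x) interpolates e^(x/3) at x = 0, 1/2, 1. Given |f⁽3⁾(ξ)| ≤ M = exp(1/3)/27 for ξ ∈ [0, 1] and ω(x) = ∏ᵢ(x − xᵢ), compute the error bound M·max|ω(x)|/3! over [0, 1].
sqrt(3)*exp(1/3)/5832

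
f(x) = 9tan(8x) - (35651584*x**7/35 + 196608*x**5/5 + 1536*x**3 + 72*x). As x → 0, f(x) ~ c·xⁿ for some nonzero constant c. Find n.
9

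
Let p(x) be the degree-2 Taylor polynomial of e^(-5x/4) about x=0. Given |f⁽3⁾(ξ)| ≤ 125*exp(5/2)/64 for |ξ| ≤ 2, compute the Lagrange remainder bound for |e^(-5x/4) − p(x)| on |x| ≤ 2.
125*exp(5/2)/48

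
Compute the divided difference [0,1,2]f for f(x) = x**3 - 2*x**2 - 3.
1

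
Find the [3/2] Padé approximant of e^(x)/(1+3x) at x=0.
(661*x**3/15090 + 2553*x**2/10060 + 1896*x/2515 + 1)/(-7429*x**2/10060 + 6926*x/2515 + 1)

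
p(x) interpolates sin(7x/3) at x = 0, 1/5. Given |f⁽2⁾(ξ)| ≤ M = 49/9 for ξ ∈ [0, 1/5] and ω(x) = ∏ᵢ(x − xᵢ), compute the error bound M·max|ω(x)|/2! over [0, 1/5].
49/1800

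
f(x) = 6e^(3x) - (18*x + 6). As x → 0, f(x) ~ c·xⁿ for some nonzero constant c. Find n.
2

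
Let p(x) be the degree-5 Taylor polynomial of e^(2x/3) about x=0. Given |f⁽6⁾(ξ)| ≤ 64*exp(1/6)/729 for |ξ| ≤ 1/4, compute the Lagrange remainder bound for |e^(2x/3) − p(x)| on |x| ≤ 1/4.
exp(1/6)/33592320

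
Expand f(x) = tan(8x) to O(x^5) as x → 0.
8*x + 512*x**3/3 + O(x**5)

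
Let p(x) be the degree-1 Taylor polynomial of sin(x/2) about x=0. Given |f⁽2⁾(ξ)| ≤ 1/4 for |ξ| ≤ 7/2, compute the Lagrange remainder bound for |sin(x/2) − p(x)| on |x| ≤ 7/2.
49/32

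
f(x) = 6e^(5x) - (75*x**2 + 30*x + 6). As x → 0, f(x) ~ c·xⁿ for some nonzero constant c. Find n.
3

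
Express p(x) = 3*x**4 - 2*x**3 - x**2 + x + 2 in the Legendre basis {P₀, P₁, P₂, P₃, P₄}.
(34/15)P₀ + (-1/5)P₁ + (22/21)P₂ + (-4/5)P₃ + (24/35)P₄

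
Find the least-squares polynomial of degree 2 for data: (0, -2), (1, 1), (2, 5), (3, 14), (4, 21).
-15/7 + (153/70)x + (13/14)x²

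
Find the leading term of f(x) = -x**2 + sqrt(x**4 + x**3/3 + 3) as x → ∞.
x/6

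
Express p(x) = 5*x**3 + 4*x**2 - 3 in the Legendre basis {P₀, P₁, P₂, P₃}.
(-5/3)P₀ + (3)P₁ + (8/3)P₂ + (2)P₃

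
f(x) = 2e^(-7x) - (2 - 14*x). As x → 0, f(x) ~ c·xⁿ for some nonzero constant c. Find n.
2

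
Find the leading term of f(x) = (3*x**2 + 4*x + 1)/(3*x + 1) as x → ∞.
x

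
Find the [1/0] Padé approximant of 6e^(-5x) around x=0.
6 - 30*x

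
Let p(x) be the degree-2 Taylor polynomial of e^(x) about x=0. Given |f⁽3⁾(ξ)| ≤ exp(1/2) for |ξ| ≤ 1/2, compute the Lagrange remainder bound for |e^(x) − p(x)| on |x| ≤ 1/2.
exp(1/2)/48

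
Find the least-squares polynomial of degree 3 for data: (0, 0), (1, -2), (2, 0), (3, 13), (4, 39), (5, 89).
-11/126 + (-1315/756)x + (-253/252)x² + (53/54)x³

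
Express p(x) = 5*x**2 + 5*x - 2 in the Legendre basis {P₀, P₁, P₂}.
(-1/3)P₀ + (5)P₁ + (10/3)P₂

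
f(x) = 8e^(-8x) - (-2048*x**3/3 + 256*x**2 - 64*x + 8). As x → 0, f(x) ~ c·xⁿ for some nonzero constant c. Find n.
4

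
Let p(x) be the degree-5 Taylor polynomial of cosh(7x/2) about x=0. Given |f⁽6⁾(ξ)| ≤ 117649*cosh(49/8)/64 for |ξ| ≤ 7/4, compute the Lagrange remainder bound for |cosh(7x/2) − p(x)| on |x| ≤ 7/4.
13841287201*cosh(49/8)/188743680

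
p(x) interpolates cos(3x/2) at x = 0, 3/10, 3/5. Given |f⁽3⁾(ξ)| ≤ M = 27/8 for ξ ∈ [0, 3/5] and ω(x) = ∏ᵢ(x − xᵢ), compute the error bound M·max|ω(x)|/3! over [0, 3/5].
27*sqrt(3)/8000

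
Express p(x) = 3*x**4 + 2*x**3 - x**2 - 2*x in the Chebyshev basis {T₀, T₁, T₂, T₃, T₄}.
(5/8)T₀ + (-1/2)T₁ + T₂ + (1/2)T₃ + (3/8)T₄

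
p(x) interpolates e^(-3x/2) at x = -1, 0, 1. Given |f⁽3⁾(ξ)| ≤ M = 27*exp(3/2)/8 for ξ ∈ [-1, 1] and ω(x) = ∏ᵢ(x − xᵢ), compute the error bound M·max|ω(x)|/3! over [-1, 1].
sqrt(3)*exp(3/2)/8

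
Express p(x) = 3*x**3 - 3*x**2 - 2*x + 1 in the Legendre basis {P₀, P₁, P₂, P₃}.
(-1/5)P₁ + (-2)P₂ + (6/5)P₃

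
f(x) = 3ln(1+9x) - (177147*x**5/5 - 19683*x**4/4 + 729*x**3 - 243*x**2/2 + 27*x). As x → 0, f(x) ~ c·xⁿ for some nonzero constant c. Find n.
6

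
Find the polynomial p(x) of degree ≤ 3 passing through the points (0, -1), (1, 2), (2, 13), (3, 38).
x**3 + x**2 + x - 1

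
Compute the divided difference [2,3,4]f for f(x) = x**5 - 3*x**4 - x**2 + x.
119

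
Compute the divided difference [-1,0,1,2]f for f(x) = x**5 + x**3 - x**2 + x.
6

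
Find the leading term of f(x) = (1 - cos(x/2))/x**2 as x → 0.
1/8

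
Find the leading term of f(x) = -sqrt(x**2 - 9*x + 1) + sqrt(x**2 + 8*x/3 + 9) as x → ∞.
35/6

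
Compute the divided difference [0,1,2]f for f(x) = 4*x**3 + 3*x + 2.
12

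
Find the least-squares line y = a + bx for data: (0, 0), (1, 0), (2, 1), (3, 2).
a = -3/10, b = 7/10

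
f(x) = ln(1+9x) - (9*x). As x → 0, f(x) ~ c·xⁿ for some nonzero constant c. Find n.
2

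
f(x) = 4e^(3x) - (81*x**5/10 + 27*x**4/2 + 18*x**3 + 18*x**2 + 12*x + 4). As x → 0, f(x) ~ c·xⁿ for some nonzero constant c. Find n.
6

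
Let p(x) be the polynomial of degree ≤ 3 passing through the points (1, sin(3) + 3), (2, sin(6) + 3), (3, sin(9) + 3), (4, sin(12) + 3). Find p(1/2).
-5*sin(12)/16 + 35*sin(3)/16 + 21*sin(9)/16 - 35*sin(6)/16 + 3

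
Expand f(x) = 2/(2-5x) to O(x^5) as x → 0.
1 + 5*x/2 + 25*x**2/4 + 125*x**3/8 + 625*x**4/16 + O(x**5)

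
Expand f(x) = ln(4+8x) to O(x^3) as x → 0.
log(4) + 2*x - 2*x**2 + O(x**3)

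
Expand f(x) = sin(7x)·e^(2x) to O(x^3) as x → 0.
7*x + 14*x**2 + O(x**3)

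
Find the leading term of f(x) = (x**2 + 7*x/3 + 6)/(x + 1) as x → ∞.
x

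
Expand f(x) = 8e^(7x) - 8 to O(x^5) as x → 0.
56*x + 196*x**2 + 1372*x**3/3 + 2401*x**4/3 + O(x**5)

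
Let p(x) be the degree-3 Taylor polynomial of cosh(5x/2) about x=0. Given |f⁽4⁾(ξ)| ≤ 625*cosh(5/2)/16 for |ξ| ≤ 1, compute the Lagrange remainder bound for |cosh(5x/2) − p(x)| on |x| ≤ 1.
625*cosh(5/2)/384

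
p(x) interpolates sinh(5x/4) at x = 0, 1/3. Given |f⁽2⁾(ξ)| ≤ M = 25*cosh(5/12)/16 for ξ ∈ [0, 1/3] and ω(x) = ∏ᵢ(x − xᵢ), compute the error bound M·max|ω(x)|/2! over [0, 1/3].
25*cosh(5/12)/1152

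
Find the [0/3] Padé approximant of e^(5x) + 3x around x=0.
1/(-1997*x**3/6 + 103*x**2/2 - 8*x + 1)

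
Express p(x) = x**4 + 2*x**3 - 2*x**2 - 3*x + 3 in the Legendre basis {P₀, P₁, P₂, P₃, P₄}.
(38/15)P₀ + (-9/5)P₁ + (-16/21)P₂ + (4/5)P₃ + (8/35)P₄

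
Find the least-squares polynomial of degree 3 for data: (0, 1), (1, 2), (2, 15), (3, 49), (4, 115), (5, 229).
16/21 + (55/63)x + (-11/12)x² + (71/36)x³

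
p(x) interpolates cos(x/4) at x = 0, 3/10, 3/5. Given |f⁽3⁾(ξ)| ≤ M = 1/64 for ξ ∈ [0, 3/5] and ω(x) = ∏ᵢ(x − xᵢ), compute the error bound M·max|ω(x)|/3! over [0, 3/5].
sqrt(3)/64000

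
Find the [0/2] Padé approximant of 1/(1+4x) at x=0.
1/(4*x + 1)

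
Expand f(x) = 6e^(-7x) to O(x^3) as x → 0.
6 - 42*x + 147*x**2 + O(x**3)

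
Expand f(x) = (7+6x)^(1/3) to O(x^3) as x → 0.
7**(1/3) + 2*7**(1/3)*x/7 - 4*7**(1/3)*x**2/49 + O(x**3)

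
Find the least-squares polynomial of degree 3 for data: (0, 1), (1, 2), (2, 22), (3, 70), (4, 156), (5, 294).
5/6 + (-899/252)x + (143/42)x² + (65/36)x³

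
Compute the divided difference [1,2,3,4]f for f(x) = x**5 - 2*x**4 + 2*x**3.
47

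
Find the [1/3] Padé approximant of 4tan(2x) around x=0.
8*x/(1 - 4*x**2/3)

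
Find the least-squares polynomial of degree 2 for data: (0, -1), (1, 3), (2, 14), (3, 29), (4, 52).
-1 + (6/5)x + (3)x²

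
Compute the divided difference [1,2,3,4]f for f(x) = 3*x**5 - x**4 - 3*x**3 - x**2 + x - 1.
182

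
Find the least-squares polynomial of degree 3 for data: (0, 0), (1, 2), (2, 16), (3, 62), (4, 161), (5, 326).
3/14 + (53/84)x + (-5/2)x² + (37/12)x³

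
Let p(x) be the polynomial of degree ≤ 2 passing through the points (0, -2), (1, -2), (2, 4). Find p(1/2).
-11/4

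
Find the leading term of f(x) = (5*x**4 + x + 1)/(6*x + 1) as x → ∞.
5*x**3/6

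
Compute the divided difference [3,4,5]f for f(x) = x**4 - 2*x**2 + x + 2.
95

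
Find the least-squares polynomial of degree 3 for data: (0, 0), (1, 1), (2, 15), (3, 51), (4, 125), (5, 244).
1/126 + (-913/756)x + (95/252)x² + (52/27)x³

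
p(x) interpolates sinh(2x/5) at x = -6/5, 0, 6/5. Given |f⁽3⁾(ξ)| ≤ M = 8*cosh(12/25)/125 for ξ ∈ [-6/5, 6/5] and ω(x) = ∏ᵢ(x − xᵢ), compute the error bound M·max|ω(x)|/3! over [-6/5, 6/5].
64*sqrt(3)*cosh(12/25)/15625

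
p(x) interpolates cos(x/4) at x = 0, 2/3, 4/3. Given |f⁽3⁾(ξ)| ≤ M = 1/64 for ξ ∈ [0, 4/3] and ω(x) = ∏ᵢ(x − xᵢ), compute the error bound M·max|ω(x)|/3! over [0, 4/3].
sqrt(3)/5832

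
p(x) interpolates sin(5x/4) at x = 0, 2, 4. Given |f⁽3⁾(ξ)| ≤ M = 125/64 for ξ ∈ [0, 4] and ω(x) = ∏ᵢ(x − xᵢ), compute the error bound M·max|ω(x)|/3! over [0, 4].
125*sqrt(3)/216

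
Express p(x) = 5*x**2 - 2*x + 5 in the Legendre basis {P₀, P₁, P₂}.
(20/3)P₀ + (-2)P₁ + (10/3)P₂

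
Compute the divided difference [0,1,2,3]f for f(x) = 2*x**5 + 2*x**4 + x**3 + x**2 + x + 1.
63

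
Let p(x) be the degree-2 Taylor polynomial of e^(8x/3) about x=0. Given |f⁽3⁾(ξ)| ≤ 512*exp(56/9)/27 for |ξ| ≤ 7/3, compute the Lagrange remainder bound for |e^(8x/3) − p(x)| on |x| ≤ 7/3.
87808*exp(56/9)/2187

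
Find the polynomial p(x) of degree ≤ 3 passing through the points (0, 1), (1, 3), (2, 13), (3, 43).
2*x**3 - 2*x**2 + 2*x + 1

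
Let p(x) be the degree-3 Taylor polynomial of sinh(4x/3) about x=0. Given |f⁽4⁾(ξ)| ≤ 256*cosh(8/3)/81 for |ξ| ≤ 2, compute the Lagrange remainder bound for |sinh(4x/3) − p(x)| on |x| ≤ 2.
512*cosh(8/3)/243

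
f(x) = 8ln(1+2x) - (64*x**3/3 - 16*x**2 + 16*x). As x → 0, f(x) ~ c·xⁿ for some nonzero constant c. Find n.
4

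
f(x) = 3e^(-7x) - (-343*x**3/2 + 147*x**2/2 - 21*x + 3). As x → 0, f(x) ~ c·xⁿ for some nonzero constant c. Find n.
4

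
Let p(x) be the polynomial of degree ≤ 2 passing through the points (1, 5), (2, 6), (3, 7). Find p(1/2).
9/2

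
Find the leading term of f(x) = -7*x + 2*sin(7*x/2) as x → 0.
-343*x**3/24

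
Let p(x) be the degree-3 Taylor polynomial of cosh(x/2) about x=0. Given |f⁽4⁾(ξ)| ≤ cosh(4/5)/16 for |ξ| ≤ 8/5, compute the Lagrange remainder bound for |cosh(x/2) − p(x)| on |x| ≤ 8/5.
32*cosh(4/5)/1875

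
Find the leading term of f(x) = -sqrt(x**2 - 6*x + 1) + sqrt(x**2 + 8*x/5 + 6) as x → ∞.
19/5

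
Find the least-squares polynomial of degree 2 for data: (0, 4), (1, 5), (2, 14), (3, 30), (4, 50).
127/35 + (-81/70)x + (45/14)x²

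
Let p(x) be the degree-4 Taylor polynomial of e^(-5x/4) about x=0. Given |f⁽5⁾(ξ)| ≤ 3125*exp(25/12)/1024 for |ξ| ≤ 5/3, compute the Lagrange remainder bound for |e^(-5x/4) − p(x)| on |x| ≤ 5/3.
1953125*exp(25/12)/5971968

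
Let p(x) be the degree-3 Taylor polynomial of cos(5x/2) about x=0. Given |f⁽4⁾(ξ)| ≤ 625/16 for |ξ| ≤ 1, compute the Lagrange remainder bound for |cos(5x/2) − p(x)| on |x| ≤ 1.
625/384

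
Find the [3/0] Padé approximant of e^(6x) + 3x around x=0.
36*x**3 + 18*x**2 + 9*x + 1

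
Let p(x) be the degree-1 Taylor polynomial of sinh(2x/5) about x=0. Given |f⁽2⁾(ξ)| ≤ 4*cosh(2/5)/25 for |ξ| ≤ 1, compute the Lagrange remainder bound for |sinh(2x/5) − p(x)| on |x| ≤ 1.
2*cosh(2/5)/25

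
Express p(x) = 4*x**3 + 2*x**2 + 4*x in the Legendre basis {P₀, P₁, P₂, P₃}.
(2/3)P₀ + (32/5)P₁ + (4/3)P₂ + (8/5)P₃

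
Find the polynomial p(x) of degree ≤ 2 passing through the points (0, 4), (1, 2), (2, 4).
2*x**2 - 4*x + 4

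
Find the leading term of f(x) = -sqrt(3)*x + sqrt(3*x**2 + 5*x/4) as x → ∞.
5*sqrt(3)/24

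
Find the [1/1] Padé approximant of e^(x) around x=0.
(x/2 + 1)/(1 - x/2)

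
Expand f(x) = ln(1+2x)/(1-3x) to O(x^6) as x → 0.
2*x + 4*x**2 + 44*x**3/3 + 40*x**4 + 632*x**5/5 + O(x**6)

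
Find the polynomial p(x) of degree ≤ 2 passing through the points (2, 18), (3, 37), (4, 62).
3*x**2 + 4*x - 2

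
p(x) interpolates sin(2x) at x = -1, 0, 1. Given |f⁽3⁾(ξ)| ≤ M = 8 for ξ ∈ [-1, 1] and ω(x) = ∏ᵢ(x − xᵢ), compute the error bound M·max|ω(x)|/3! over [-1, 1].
8*sqrt(3)/27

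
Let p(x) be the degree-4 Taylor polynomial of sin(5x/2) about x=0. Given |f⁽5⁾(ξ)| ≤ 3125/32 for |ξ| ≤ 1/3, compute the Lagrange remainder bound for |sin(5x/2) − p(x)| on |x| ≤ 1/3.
625/186624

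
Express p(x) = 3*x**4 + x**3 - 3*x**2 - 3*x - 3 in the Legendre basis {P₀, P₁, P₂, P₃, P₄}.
(-17/5)P₀ + (-12/5)P₁ + (-2/7)P₂ + (2/5)P₃ + (24/35)P₄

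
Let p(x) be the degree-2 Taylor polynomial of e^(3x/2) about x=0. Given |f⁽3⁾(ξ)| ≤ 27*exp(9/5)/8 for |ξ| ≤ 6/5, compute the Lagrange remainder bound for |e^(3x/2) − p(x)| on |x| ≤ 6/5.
243*exp(9/5)/250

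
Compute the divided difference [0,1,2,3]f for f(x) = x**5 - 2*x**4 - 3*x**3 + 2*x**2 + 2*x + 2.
10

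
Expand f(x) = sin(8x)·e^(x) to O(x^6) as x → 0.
8*x + 8*x**2 - 244*x**3/3 - 84*x**4 + 3461*x**5/15 + O(x**6)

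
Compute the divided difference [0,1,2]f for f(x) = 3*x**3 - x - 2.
9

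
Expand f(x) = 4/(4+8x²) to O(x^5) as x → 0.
1 - 2*x**2 + 4*x**4 + O(x**5)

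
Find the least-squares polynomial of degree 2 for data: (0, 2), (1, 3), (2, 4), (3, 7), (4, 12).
78/35 + (-16/35)x + (5/7)x²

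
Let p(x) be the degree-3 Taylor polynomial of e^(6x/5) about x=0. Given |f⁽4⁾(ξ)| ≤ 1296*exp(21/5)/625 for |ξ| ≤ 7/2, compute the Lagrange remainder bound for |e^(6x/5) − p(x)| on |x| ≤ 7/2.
64827*exp(21/5)/5000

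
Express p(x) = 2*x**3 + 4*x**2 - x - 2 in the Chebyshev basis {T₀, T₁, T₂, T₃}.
(1/2)T₁ + (2)T₂ + (1/2)T₃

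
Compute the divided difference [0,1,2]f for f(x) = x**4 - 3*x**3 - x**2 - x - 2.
-3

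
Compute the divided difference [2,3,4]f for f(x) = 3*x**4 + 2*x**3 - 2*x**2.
181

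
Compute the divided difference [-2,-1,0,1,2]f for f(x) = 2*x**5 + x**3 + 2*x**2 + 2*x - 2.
0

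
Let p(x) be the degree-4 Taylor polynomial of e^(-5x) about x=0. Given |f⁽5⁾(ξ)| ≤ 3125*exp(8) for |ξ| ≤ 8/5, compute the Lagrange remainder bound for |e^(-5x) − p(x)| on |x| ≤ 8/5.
4096*exp(8)/15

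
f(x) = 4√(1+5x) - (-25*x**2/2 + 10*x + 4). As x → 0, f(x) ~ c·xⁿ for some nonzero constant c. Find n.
3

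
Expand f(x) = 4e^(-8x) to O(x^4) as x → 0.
4 - 32*x + 128*x**2 - 1024*x**3/3 + O(x**4)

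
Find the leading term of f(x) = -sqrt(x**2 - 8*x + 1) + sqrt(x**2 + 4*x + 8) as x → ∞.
6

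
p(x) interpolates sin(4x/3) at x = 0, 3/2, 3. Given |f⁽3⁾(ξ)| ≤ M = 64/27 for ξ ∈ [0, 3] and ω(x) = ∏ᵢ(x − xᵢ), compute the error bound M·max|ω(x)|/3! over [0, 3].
8*sqrt(3)/27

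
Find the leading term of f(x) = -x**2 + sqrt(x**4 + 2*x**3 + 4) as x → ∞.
x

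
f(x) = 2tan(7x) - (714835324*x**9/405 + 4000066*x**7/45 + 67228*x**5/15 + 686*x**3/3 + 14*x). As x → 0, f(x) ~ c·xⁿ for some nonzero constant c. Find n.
11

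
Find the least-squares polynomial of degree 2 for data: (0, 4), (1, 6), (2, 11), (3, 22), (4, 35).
4 + (-1/5)x + (2)x²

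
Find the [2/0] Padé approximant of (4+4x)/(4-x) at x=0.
5*x**2/16 + 5*x/4 + 1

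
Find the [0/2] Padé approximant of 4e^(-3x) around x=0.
4/(9*x**2/2 + 3*x + 1)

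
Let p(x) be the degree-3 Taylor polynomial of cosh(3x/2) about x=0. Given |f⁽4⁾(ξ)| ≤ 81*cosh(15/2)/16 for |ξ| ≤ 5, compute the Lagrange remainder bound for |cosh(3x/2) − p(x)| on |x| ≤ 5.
16875*cosh(15/2)/128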